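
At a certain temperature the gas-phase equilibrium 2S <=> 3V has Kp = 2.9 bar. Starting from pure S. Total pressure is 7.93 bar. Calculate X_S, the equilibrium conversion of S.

X = 0.371

Take 1 mol S as basis and let X be its fractional conversion, so ξ = 0.5X.
At extent ξ: n_S = 1 − X; n_V = 1.5X.
Summing: n_T = 1 + 0.5X.
With p_i = (n_i/n_T)P, Kp = p_V^3 / (p_S^2).
This yields a degree-3 equation in X; solving on (0,1), X = 0.371.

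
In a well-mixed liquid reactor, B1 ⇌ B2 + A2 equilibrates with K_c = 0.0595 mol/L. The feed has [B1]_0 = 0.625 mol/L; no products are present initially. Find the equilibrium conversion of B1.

Let X = conversion of B1; extent ξ = 0.625·X mol/L.
Concentrations: [B1] = 0.625 − 0.625X; [B2] = 0.625X; [A2] = 0.625X.
K_c = [B2] [A2] / ([B1]).
Equating to 0.0595 mol/L: the physical root is X = 0.265.

X = 0.265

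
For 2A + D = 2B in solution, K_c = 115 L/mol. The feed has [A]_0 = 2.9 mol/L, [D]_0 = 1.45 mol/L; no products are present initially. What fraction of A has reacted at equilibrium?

X = 0.838

Let X = conversion of A; extent ξ = 2.9X/2 mol/L.
Concentrations: [A] = 2.9 − 2.9X; [D] = 1.45 − 1.45X; [B] = 2.9X.
K_c = [B]^2 / ([A]^2 [D]).
Equating to 115 L/mol: the physical root is X = 0.838.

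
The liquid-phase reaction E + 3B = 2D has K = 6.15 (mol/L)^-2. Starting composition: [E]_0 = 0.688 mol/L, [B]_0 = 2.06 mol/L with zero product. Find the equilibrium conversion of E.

X = 0.624

Let X = conversion of E; extent ξ = 0.688·X mol/L.
Concentrations: [E] = 0.688 − 0.688X; [B] = 2.06 − 2.06X; [D] = 1.38X.
K = [D]^2 / ([E] [B]^3).
Setting equal to 6.15 and solving for X on (0,1) gives X = 0.624.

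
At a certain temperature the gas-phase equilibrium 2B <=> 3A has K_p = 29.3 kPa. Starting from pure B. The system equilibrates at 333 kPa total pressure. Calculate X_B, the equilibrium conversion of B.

X = 0.254

Let X = conversion of B (basis 1 mol B); extent of reaction ξ = 0.5X.
Species balance: n_B = 1 − X; n_A = 1.5X.
Total moles n_T = 1 + 0.5X.
With p_i = (n_i/n_T)P, K_p = p_A^3 / (p_B^2).
This yields a degree-3 equation in X; solving on (0,1), X = 0.254.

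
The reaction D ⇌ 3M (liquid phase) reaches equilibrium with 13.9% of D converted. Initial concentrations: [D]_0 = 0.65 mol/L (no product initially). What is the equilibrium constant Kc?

Let X = conversion of D.
Concentrations: [D] = 0.65 − 0.65X; [M] = 1.95X.
At X = 0.139: [D] = 0.56, [M] = 0.271.
Kc = [M]^3 / ([D]) = 0.0356 (mol/L)^2.

Kc = 0.0356 (mol/L)^2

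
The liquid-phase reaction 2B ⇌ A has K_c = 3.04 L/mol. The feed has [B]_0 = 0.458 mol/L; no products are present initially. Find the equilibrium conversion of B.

Let X = conversion of B; extent ξ = 0.458X/2 mol/L.
Concentrations: [B] = 0.458 − 0.458X; [A] = 0.229X.
K_c = [A] / ([B]^2).
Solving K_c = 3.04 for X ∈ (0,1): X = 0.554.

X = 0.554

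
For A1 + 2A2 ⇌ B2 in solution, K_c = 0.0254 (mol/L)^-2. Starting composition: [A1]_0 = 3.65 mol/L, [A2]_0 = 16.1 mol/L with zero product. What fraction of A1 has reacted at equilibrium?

Let X = conversion of A1; extent ξ = 3.65·X mol/L.
Concentrations: [A1] = 3.65 − 3.65X; [A2] = 16.1 − 7.3X; [B2] = 3.65X.
K_c = [B2] / ([A1] [A2]^2).
This equals 0.0254 at X = 0.743 (the root in 0 < X < 1).

X = 0.743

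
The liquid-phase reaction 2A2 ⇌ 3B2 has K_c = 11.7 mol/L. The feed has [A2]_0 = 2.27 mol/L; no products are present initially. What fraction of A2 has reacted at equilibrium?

X = 0.612

Let X = conversion of A2; extent ξ = 2.27X/2 mol/L.
Concentrations: [A2] = 2.27 − 2.27X; [B2] = 3.41X.
K_c = [B2]^3 / ([A2]^2).
Equating to 11.7 mol/L: the physical root is X = 0.612.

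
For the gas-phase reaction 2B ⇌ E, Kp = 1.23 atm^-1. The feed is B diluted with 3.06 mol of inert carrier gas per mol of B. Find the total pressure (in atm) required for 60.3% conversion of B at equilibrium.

Basis: 1 mol B initially; let X = conversion of B. Extent ξ = 0.5X.
Moles: n_B = 1 − X; n_E = 0.5X; n_I = 3.06 (inert).
Total moles n_T = 4.06 − 0.5X.
Kp = p_E / (p_B^2) with p_i = (n_i/n_T)·P.
At X = 0.603: the mole-fraction product g(X) = Π y_i^ν_i = 7.19. Since Kp = g(X)·P^{-1}, P = (g/Kp)^(1/1) = (7.19/1.23)^(1/1) = 5.85 atm.

P = 5.85 atm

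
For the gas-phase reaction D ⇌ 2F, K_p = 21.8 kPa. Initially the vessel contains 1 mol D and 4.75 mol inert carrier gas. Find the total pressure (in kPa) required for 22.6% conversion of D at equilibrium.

P = 494 kPa

Basis: 1 mol D initially; let X = conversion of D. Extent ξ = X.
Species balance: n_D = 1 − X; n_F = 2X; n_I = 4.75 (inert).
n_T = Σnᵢ = 5.75 + X.
K_p = p_F^2 / (p_D) with p_i = (n_i/n_T)·P.
At X = 0.226: the mole-fraction product g(X) = Π y_i^ν_i = 0.04417. Since K_p = g(X)·P^{1}, P = (K_p/g)^(1/1) = (21.8/0.04417)^(1/1) = 494 kPa.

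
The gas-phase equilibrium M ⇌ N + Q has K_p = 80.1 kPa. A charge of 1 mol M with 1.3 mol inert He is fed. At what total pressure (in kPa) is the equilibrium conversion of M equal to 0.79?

P = 83.3 kPa

Let X = conversion of M (basis 1 mol M); extent of reaction ξ = X.
Moles: n_M = 1 − X; n_N = X; n_Q = X; n_I = 1.3 (inert).
Total moles n_T = 2.3 + X.
K_p = p_N p_Q / (p_M) with p_i = (n_i/n_T)·P.
At X = 0.79: the mole-fraction product g(X) = Π y_i^ν_i = 0.9618. Since K_p = g(X)·P^{1}, P = (K_p/g)^(1/1) = (80.1/0.9618)^(1/1) = 83.3 kPa.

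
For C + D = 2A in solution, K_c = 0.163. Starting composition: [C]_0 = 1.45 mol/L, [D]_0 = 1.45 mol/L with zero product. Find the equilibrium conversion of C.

X = 0.168

Let X = conversion of C; extent ξ = 1.45·X mol/L.
Concentrations: [C] = 1.45 − 1.45X; [D] = 1.45 − 1.45X; [A] = 2.9X.
K_c = [A]^2 / ([C] [D]).
Equating to 0.163: the physical root is X = 0.168.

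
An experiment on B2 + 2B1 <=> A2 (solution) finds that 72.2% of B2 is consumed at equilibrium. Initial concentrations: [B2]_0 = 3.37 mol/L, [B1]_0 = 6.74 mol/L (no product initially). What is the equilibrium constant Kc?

Kc = 0.74 (mol/L)^-2

Let X = conversion of B2.
Concentrations: [B2] = 3.37 − 3.37X; [B1] = 6.74 − 6.74X; [A2] = 3.37X.
At X = 0.722: [B2] = 0.937, [B1] = 1.87, [A2] = 2.43.
Kc = [A2] / ([B2] [B1]^2) = 0.74 (mol/L)^-2.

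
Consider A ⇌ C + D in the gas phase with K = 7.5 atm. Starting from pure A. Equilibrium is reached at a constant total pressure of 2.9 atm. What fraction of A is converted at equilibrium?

X = 0.849

Let X = conversion of A (basis 1 mol A); extent of reaction ξ = X.
Mole table: n_A = 1 − X; n_C = X; n_D = X.
Total moles n_T = 1 + X.
With p_i = (n_i/n_T)P, K = p_C p_D / (p_A).
Substituting and setting equal to 7.5 atm gives a polynomial in X; the root in (0,1) is X = 0.849.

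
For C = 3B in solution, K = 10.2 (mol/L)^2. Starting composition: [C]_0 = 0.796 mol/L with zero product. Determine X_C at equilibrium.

Let X = conversion of C; extent ξ = 0.796·X mol/L.
Concentrations: [C] = 0.796 − 0.796X; [B] = 2.39X.
K = [B]^3 / ([C]).
Equating to 10.2 (mol/L)^2: the physical root is X = 0.613.

X = 0.613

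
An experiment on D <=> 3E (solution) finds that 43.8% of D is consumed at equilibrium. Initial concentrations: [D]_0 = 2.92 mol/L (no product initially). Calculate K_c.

K_c = 34.4 (mol/L)^2

Let X = conversion of D.
Concentrations: [D] = 2.92 − 2.92X; [E] = 8.76X.
At X = 0.438: [D] = 1.64, [E] = 3.84.
K_c = [E]^3 / ([D]) = 34.4 (mol/L)^2.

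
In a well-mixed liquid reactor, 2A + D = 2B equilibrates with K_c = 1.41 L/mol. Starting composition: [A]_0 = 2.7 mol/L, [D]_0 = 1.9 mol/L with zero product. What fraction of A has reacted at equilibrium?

X = 0.560

Let X = conversion of A; extent ξ = 2.7X/2 mol/L.
Concentrations: [A] = 2.7 − 2.7X; [D] = 1.9 − 1.35X; [B] = 2.7X.
K_c = [B]^2 / ([A]^2 [D]).
Solving K_c = 1.41 for X ∈ (0,1): X = 0.560.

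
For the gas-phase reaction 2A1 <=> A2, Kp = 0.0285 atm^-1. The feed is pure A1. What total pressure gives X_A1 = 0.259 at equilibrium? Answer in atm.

Basis: 1 mol A1 initially; let X = conversion of A1. Extent ξ = 0.5X.
At extent ξ: n_A1 = 1 − X; n_A2 = 0.5X.
Total moles n_T = 1 − 0.5X.
Kp = p_A2 / (p_A1^2) with p_i = (n_i/n_T)·P.
At X = 0.259: the mole-fraction product g(X) = Π y_i^ν_i = 0.2053. Since Kp = g(X)·P^{-1}, P = (g/Kp)^(1/1) = (0.2053/0.0285)^(1/1) = 7.2 atm.

P = 7.2 atm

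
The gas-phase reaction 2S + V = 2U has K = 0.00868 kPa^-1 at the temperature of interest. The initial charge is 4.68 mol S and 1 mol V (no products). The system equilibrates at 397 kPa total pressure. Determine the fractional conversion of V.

X = 0.718

Take 1 mol V as basis and let X be its fractional conversion, so ξ = X.
Mole table: n_S = 4.68 − 2X; n_V = 1 − X; n_U = 2X.
Summing: n_T = 5.68 − X.
With p_i = (n_i/n_T)P, K = p_U^2 / (p_S^2 p_V).
Equating to 0.00868 kPa^-1 and solving on 0 < X < 1: X = 0.718.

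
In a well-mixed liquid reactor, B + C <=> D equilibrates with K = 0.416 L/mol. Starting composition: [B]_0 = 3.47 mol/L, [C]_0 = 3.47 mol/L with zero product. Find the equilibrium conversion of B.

Let X = conversion of B; extent ξ = 3.47·X mol/L.
Concentrations: [B] = 3.47 − 3.47X; [C] = 3.47 − 3.47X; [D] = 3.47X.
K = [D] / ([B] [C]).
Solving K = 0.416 for X ∈ (0,1): X = 0.445.

X = 0.445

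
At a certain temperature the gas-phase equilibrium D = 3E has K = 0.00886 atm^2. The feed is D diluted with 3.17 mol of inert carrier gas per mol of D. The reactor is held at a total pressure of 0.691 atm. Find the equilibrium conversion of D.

X = 0.225

Take 1 mol D as basis and let X be its fractional conversion, so ξ = X.
Moles: n_D = 1 − X; n_E = 3X; n_I = 3.17 (inert).
Total moles n_T = 4.17 + 2X.
Mole fractions y_i = n_i/n_T; K = p_E^3 / (p_D) with p_i = y_i·P.
Substituting and setting equal to 0.00886 atm^2 gives a polynomial in X; the root in (0,1) is X = 0.225.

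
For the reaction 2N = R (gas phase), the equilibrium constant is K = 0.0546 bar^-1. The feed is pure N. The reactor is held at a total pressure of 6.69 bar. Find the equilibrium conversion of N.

X = 0.363

Let X = conversion of N (basis 1 mol N); extent of reaction ξ = 0.5X.
Species balance: n_N = 1 − X; n_R = 0.5X.
n_T = Σnᵢ = 1 − 0.5X.
Mole fractions y_i = n_i/n_T; K = p_R / (p_N^2) with p_i = y_i·P.
This yields a degree-2 equation in X; solving on (0,1), X = 0.363.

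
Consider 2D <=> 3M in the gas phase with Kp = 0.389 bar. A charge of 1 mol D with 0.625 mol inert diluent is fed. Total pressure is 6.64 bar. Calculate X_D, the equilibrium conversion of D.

Basis: 1 mol D initially; let X = conversion of D. Extent ξ = 0.5X.
At extent ξ: n_D = 1 − X; n_M = 1.5X; n_I = 0.625 (inert).
Summing: n_T = 1.62 + 0.5X.
With p_i = (n_i/n_T)P, Kp = p_M^3 / (p_D^2).
Equating to 0.389 bar and solving on 0 < X < 1: X = 0.256.

X = 0.256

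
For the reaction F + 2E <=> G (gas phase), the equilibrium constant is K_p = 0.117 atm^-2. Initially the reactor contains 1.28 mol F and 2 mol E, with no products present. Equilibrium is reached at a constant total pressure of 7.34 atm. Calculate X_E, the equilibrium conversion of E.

X = 0.609

Basis: 2 mol E initially; let X = conversion of E. Extent ξ = X.
Moles: n_F = 1.28 − X; n_E = 2 − 2X; n_G = X.
Total moles n_T = 3.28 − 2X.
y_i = n_i/n_T, p_i = y_i·P. K_p = p_G / (p_F p_E^2).
Equating to 0.117 atm^-2 and solving on 0 < X < 1: X = 0.609.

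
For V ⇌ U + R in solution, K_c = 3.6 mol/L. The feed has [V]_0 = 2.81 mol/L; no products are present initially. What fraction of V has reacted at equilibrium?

Let X = conversion of V; extent ξ = 2.81·X mol/L.
Concentrations: [V] = 2.81 − 2.81X; [U] = 2.81X; [R] = 2.81X.
K_c = [U] [R] / ([V]).
Setting equal to 3.6 and solving for X on (0,1) gives X = 0.660.

X = 0.660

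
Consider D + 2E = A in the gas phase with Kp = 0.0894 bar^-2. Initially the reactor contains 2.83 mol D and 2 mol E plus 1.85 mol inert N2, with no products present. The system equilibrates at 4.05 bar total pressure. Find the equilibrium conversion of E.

X = 0.232

Let X = conversion of E (basis 2 mol E); extent of reaction ξ = X.
Species balance: n_D = 2.83 − X; n_E = 2 − 2X; n_A = X; n_I = 1.85 (inert).
Summing: n_T = 6.68 − 2X.
With p_i = (n_i/n_T)P, Kp = p_A / (p_D p_E^2).
Substituting and setting equal to 0.0894 bar^-2 gives a polynomial in X; the root in (0,1) is X = 0.232.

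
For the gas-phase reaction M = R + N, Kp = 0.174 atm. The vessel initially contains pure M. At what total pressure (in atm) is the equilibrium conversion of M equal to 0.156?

Take 1 mol M as basis and let X be its fractional conversion, so ξ = X.
Moles: n_M = 1 − X; n_R = X; n_N = X.
n_T = Σnᵢ = 1 + X.
Kp = p_R p_N / (p_M) with p_i = (n_i/n_T)·P.
At X = 0.156: the mole-fraction product g(X) = Π y_i^ν_i = 0.02494. Since Kp = g(X)·P^{1}, P = (Kp/g)^(1/1) = (0.174/0.02494)^(1/1) = 6.98 atm.

P = 6.98 atm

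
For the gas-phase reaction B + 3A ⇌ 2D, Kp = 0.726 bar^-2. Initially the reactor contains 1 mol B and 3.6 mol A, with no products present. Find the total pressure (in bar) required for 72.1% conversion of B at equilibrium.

P = 5.87 bar

Take 1 mol B as basis and let X be its fractional conversion, so ξ = X.
Species balance: n_B = 1 − X; n_A = 3.6 − 3X; n_D = 2X.
Summing: n_T = 4.6 − 2X.
Kp = p_D^2 / (p_B p_A^3) with p_i = (n_i/n_T)·P.
At X = 0.721: the mole-fraction product g(X) = Π y_i^ν_i = 25.05. Since Kp = g(X)·P^{-2}, P = (g/Kp)^(1/2) = (25.05/0.726)^(1/2) = 5.87 bar.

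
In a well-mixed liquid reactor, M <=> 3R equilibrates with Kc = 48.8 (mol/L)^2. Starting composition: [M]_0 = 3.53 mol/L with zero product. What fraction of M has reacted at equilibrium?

Let X = conversion of M; extent ξ = 3.53·X mol/L.
Concentrations: [M] = 3.53 − 3.53X; [R] = 10.6X.
Kc = [R]^3 / ([M]).
This equals 48.8 at X = 0.434 (the root in 0 < X < 1).

X = 0.434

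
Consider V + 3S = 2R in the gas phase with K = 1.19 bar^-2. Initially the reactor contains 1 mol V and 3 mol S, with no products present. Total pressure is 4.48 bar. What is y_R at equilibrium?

Take 1 mol V as basis and let X be its fractional conversion, so ξ = X.
Species balance: n_V = 1 − X; n_S = 3 − 3X; n_R = 2X.
Summing: n_T = 4 − 2X.
y_i = n_i/n_T, p_i = y_i·P. K = p_R^2 / (p_V p_S^3).
Substituting and setting equal to 1.19 bar^-2 gives a polynomial in X; the root in (0,1) is X = 0.631.
Then n_R = 1.26, n_T = 2.74, so y_R = 0.461.

y_R = 0.461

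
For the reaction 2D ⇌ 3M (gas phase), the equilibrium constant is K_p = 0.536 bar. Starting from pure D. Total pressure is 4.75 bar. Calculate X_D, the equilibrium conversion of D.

Take 1 mol D as basis and let X be its fractional conversion, so ξ = 0.5X.
Mole table: n_D = 1 − X; n_M = 1.5X.
Summing: n_T = 1 + 0.5X.
y_i = n_i/n_T, p_i = y_i·P. K_p = p_M^3 / (p_D^2).
Substituting and setting equal to 0.536 bar gives a polynomial in X; the root in (0,1) is X = 0.272.

X = 0.272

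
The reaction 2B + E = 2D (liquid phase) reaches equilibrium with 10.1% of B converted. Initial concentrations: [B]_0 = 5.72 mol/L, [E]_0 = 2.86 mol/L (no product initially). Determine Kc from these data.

Let X = conversion of B.
Concentrations: [B] = 5.72 − 5.72X; [E] = 2.86 − 2.86X; [D] = 5.72X.
At X = 0.101: [B] = 5.14, [E] = 2.57, [D] = 0.578.
Kc = [D]^2 / ([B]^2 [E]) = 0.00491 L/mol.

Kc = 0.00491 L/mol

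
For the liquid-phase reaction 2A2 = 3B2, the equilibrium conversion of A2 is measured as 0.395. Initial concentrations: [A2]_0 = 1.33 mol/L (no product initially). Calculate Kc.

Kc = 0.756 mol/L

Let X = conversion of A2.
Concentrations: [A2] = 1.33 − 1.33X; [B2] = 2X.
At X = 0.395: [A2] = 0.805, [B2] = 0.788.
Kc = [B2]^3 / ([A2]^2) = 0.756 mol/L.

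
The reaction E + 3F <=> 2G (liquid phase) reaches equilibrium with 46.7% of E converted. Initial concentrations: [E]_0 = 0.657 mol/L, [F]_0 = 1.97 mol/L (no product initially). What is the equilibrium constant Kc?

Kc = 0.93 (mol/L)^-2

Let X = conversion of E.
Concentrations: [E] = 0.657 − 0.657X; [F] = 1.97 − 1.97X; [G] = 1.31X.
At X = 0.467: [E] = 0.35, [F] = 1.05, [G] = 0.614.
Kc = [G]^2 / ([E] [F]^3) = 0.93 (mol/L)^-2.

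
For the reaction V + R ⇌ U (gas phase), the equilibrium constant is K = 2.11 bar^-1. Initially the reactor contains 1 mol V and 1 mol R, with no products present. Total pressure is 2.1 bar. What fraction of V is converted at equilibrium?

Basis: 1 mol V initially; let X = conversion of V. Extent ξ = X.
Species balance: n_V = 1 − X; n_R = 1 − X; n_U = X.
n_T = Σnᵢ = 2 − X.
Mole fractions y_i = n_i/n_T; K = p_U / (p_V p_R) with p_i = y_i·P.
Setting this equal to 2.11 bar^-1 and taking the physical root (0 < X < 1) gives X = 0.571.

X = 0.571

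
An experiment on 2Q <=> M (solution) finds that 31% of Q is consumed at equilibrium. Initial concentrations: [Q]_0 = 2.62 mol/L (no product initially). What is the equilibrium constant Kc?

Let X = conversion of Q.
Concentrations: [Q] = 2.62 − 2.62X; [M] = 1.31X.
At X = 0.31: [Q] = 1.81, [M] = 0.406.
Kc = [M] / ([Q]^2) = 0.124 L/mol.

Kc = 0.124 L/mol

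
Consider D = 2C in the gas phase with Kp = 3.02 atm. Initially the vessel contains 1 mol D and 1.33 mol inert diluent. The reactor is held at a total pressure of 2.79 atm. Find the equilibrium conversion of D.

Take 1 mol D as basis and let X be its fractional conversion, so ξ = X.
Moles: n_D = 1 − X; n_C = 2X; n_I = 1.33 (inert).
Summing: n_T = 2.33 + X.
Mole fractions y_i = n_i/n_T; Kp = p_C^2 / (p_D) with p_i = y_i·P.
This yields a degree-2 equation in X; solving on (0,1), X = 0.577.

X = 0.577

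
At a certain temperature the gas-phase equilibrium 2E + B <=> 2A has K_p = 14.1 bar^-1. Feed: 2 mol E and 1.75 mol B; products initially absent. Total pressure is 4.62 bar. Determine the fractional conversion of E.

X = 0.820

Take 2 mol E as basis and let X be its fractional conversion, so ξ = X.
Mole table: n_E = 2 − 2X; n_B = 1.75 − X; n_A = 2X.
n_T = Σnᵢ = 3.75 − X.
y_i = n_i/n_T, p_i = y_i·P. K_p = p_A^2 / (p_E^2 p_B).
Equating to 14.1 bar^-1 and solving on 0 < X < 1: X = 0.820.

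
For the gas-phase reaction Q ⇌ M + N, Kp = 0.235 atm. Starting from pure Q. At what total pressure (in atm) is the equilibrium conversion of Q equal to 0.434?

P = 1.01 atm

Let X = conversion of Q (basis 1 mol Q); extent of reaction ξ = X.
At extent ξ: n_Q = 1 − X; n_M = X; n_N = X.
Total moles n_T = 1 + X.
Kp = p_M p_N / (p_Q) with p_i = (n_i/n_T)·P.
At X = 0.434: the mole-fraction product g(X) = Π y_i^ν_i = 0.2321. Since Kp = g(X)·P^{1}, P = (Kp/g)^(1/1) = (0.235/0.2321)^(1/1) = 1.01 atm.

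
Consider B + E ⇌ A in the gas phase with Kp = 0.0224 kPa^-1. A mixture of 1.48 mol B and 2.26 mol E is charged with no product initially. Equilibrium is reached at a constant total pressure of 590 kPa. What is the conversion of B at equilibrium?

X = 0.843

Basis: 1.48 mol B initially; let X = conversion of B. Extent ξ = 1.48X.
Species balance: n_B = 1.48 − 1.48X; n_E = 2.26 − 1.48X; n_A = 1.48X.
Total moles n_T = 3.74 − 1.48X.
With p_i = (n_i/n_T)P, Kp = p_A / (p_B p_E).
This yields a degree-2 equation in X; solving on (0,1), X = 0.843.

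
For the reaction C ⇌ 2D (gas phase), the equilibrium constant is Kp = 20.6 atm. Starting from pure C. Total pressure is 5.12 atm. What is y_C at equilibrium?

y_C = 0.171

Basis: 1 mol C initially; let X = conversion of C. Extent ξ = X.
Mole table: n_C = 1 − X; n_D = 2X.
n_T = Σnᵢ = 1 + X.
y_i = n_i/n_T, p_i = y_i·P. Kp = p_D^2 / (p_C).
Equating to 20.6 atm and solving on 0 < X < 1: X = 0.708.
Then n_C = 0.292, n_T = 1.71, so y_C = 0.171.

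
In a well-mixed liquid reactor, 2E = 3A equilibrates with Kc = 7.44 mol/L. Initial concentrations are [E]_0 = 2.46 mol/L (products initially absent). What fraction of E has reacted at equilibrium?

X = 0.559

Let X = conversion of E; extent ξ = 2.46X/2 mol/L.
Concentrations: [E] = 2.46 − 2.46X; [A] = 3.69X.
Kc = [A]^3 / ([E]^2).
Equating to 7.44 mol/L: the physical root is X = 0.559.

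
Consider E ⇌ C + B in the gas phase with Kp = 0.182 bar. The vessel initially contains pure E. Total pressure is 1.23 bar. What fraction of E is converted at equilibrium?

X = 0.359

Basis: 1 mol E initially; let X = conversion of E. Extent ξ = X.
At extent ξ: n_E = 1 − X; n_C = X; n_B = X.
n_T = Σnᵢ = 1 + X.
Mole fractions y_i = n_i/n_T; Kp = p_C p_B / (p_E) with p_i = y_i·P.
Equating to 0.182 bar and solving on 0 < X < 1: X = 0.359.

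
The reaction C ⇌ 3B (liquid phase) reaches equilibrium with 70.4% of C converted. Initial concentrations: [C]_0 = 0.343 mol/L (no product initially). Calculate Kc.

Let X = conversion of C.
Concentrations: [C] = 0.343 − 0.343X; [B] = 1.03X.
At X = 0.704: [C] = 0.102, [B] = 0.724.
Kc = [B]^3 / ([C]) = 3.74 (mol/L)^2.

Kc = 3.74 (mol/L)^2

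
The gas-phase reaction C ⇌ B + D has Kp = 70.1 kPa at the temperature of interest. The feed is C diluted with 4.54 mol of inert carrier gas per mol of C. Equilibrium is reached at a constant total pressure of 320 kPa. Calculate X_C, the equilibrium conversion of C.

X = 0.670

Let X = conversion of C (basis 1 mol C); extent of reaction ξ = X.
At extent ξ: n_C = 1 − X; n_B = X; n_D = X; n_I = 4.54 (inert).
Summing: n_T = 5.54 + X.
Mole fractions y_i = n_i/n_T; Kp = p_B p_D / (p_C) with p_i = y_i·P.
This yields a degree-2 equation in X; solving on (0,1), X = 0.670.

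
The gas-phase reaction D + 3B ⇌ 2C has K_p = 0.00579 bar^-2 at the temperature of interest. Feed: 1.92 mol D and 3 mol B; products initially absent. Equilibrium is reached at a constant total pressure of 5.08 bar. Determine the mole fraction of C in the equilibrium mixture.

y_C = 0.092

Let X = conversion of B (basis 3 mol B); extent of reaction ξ = X.
Mole table: n_D = 1.92 − X; n_B = 3 − 3X; n_C = 2X.
Summing: n_T = 4.92 − 2X.
With p_i = (n_i/n_T)P, K_p = p_C^2 / (p_D p_B^3).
Equating to 0.00579 bar^-2 and solving on 0 < X < 1: X = 0.206.
Then n_C = 0.413, n_T = 4.51, so y_C = 0.092.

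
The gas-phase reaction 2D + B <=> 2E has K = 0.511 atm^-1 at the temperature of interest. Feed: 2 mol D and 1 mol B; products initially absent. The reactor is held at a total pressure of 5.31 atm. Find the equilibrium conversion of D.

X = 0.436

Let X = conversion of D (basis 2 mol D); extent of reaction ξ = X.
Mole table: n_D = 2 − 2X; n_B = 1 − X; n_E = 2X.
Total moles n_T = 3 − X.
Mole fractions y_i = n_i/n_T; K = p_E^2 / (p_D^2 p_B) with p_i = y_i·P.
Equating to 0.511 atm^-1 and solving on 0 < X < 1: X = 0.436.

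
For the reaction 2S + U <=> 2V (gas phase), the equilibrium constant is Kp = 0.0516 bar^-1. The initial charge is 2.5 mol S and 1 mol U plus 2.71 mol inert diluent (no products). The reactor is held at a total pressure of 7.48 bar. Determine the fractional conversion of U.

Take 1 mol U as basis and let X be its fractional conversion, so ξ = X.
At extent ξ: n_S = 2.5 − 2X; n_U = 1 − X; n_V = 2X; n_I = 2.71 (inert).
Summing: n_T = 6.21 − X.
Mole fractions y_i = n_i/n_T; Kp = p_V^2 / (p_S^2 p_U) with p_i = y_i·P.
Substituting and setting equal to 0.0516 bar^-1 gives a polynomial in X; the root in (0,1) is X = 0.228.

X = 0.228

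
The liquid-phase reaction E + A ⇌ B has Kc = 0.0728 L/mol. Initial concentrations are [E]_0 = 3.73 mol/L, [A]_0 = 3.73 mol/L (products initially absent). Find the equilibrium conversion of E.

X = 0.182

Let X = conversion of E; extent ξ = 3.73·X mol/L.
Concentrations: [E] = 3.73 − 3.73X; [A] = 3.73 − 3.73X; [B] = 3.73X.
Kc = [B] / ([E] [A]).
Solving Kc = 0.0728 for X ∈ (0,1): X = 0.182.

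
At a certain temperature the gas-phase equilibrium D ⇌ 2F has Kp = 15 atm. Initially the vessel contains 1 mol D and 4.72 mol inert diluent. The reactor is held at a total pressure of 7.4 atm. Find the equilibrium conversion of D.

X = 0.804

Basis: 1 mol D initially; let X = conversion of D. Extent ξ = X.
Species balance: n_D = 1 − X; n_F = 2X; n_I = 4.72 (inert).
Summing: n_T = 5.72 + X.
With p_i = (n_i/n_T)P, Kp = p_F^2 / (p_D).
This yields a degree-2 equation in X; solving on (0,1), X = 0.804.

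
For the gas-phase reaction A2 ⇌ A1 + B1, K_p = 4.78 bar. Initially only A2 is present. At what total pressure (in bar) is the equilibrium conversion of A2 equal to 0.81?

P = 2.51 bar

Take 1 mol A2 as basis and let X be its fractional conversion, so ξ = X.
Moles: n_A2 = 1 − X; n_A1 = X; n_B1 = X.
n_T = Σnᵢ = 1 + X.
K_p = p_A1 p_B1 / (p_A2) with p_i = (n_i/n_T)·P.
At X = 0.81: the mole-fraction product g(X) = Π y_i^ν_i = 1.908. Since K_p = g(X)·P^{1}, P = (K_p/g)^(1/1) = (4.78/1.908)^(1/1) = 2.51 bar.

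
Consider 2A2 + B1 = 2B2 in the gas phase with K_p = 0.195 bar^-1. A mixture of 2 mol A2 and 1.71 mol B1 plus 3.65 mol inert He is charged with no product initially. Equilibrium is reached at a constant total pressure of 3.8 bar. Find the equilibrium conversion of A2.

X = 0.279

Take 2 mol A2 as basis and let X be its fractional conversion, so ξ = X.
At extent ξ: n_A2 = 2 − 2X; n_B1 = 1.71 − X; n_B2 = 2X; n_I = 3.65 (inert).
Total moles n_T = 7.36 − X.
y_i = n_i/n_T, p_i = y_i·P. K_p = p_B2^2 / (p_A2^2 p_B1).
Substituting and setting equal to 0.195 bar^-1 gives a polynomial in X; the root in (0,1) is X = 0.279.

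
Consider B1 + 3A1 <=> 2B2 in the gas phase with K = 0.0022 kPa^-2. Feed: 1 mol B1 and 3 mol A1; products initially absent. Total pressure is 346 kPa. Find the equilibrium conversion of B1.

X = 0.787

Basis: 1 mol B1 initially; let X = conversion of B1. Extent ξ = X.
Mole table: n_B1 = 1 − X; n_A1 = 3 − 3X; n_B2 = 2X.
Total moles n_T = 4 − 2X.
With p_i = (n_i/n_T)P, K = p_B2^2 / (p_B1 p_A1^3).
Substituting and setting equal to 0.0022 kPa^-2 gives a polynomial in X; the root in (0,1) is X = 0.787.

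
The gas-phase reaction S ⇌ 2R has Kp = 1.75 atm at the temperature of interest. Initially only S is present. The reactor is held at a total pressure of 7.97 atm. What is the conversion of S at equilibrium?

X = 0.228

Let X = conversion of S (basis 1 mol S); extent of reaction ξ = X.
Species balance: n_S = 1 − X; n_R = 2X.
Total moles n_T = 1 + X.
y_i = n_i/n_T, p_i = y_i·P. Kp = p_R^2 / (p_S).
Setting this equal to 1.75 atm and taking the physical root (0 < X < 1) gives X = 0.228.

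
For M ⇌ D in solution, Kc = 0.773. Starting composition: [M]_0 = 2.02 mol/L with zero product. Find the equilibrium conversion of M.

Let X = conversion of M; extent ξ = 2.02·X mol/L.
Concentrations: [M] = 2.02 − 2.02X; [D] = 2.02X.
Kc = [D] / ([M]).
Setting equal to 0.773 and solving for X on (0,1) gives X = 0.436.

X = 0.436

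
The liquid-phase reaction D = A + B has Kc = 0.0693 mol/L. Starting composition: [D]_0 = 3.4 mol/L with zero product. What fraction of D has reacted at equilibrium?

Let X = conversion of D; extent ξ = 3.4·X mol/L.
Concentrations: [D] = 3.4 − 3.4X; [A] = 3.4X; [B] = 3.4X.
Kc = [A] [B] / ([D]).
This equals 0.0693 at X = 0.133 (the root in 0 < X < 1).

X = 0.133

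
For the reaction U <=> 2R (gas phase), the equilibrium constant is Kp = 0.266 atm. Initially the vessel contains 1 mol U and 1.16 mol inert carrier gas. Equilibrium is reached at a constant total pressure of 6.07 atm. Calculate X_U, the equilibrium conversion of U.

X = 0.147

Take 1 mol U as basis and let X be its fractional conversion, so ξ = X.
At extent ξ: n_U = 1 − X; n_R = 2X; n_I = 1.16 (inert).
n_T = Σnᵢ = 2.16 + X.
With p_i = (n_i/n_T)P, Kp = p_R^2 / (p_U).
Setting this equal to 0.266 atm and taking the physical root (0 < X < 1) gives X = 0.147.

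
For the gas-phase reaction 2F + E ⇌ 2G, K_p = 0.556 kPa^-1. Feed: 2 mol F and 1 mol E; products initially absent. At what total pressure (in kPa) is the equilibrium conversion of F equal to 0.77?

P = 195 kPa

Let X = conversion of F (basis 2 mol F); extent of reaction ξ = X.
Mole table: n_F = 2 − 2X; n_E = 1 − X; n_G = 2X.
Total moles n_T = 3 − X.
K_p = p_G^2 / (p_F^2 p_E) with p_i = (n_i/n_T)·P.
At X = 0.77: the mole-fraction product g(X) = Π y_i^ν_i = 108.7. Since K_p = g(X)·P^{-1}, P = (g/K_p)^(1/1) = (108.7/0.556)^(1/1) = 195 kPa.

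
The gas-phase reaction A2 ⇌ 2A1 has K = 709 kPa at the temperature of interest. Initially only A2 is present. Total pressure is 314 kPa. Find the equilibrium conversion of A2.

X = 0.601

Take 1 mol A2 as basis and let X be its fractional conversion, so ξ = X.
Species balance: n_A2 = 1 − X; n_A1 = 2X.
Total moles n_T = 1 + X.
With p_i = (n_i/n_T)P, K = p_A1^2 / (p_A2).
This yields a degree-2 equation in X; solving on (0,1), X = 0.601.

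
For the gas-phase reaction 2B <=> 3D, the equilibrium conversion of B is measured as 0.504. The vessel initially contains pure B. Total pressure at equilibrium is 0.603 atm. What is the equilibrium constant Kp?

Kp = 0.846 atm

Take 1 mol B as basis and let X be its fractional conversion, so ξ = 0.5X.
Species balance: n_B = 1 − X; n_D = 1.5X.
n_T = Σnᵢ = 1 + 0.5X.
At X = 0.504: n_B = 0.496, n_D = 0.756, n_T = 1.25.
p_i = (n_i/n_T)·P. Kp = p_D^3 / (p_B^2) = 0.846 atm.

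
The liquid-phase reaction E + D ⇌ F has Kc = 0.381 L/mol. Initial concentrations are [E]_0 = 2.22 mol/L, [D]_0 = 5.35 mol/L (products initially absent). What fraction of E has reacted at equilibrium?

Let X = conversion of E; extent ξ = 2.22·X mol/L.
Concentrations: [E] = 2.22 − 2.22X; [D] = 5.35 − 2.22X; [F] = 2.22X.
Kc = [F] / ([E] [D]).
This equals 0.381 at X = 0.604 (the root in 0 < X < 1).

X = 0.604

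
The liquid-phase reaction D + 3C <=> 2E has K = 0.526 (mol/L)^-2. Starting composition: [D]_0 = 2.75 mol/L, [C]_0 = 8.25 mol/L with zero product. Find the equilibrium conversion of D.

X = 0.647

Let X = conversion of D; extent ξ = 2.75·X mol/L.
Concentrations: [D] = 2.75 − 2.75X; [C] = 8.25 − 8.25X; [E] = 5.5X.
K = [E]^2 / ([D] [C]^3).
Setting equal to 0.526 and solving for X on (0,1) gives X = 0.647.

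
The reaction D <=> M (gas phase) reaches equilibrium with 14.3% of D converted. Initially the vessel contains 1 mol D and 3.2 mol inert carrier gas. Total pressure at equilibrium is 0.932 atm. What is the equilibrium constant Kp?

Kp = 0.167

Basis: 1 mol D initially; let X = conversion of D. Extent ξ = X.
Species balance: n_D = 1 − X; n_M = X; n_I = 3.2 (inert).
Total moles n_T = 4.2 (Δν = 0, constant).
At X = 0.143: n_D = 0.857, n_M = 0.143, n_T = 4.2.
p_i = (n_i/n_T)·P. Kp = p_M / (p_D) = 0.167.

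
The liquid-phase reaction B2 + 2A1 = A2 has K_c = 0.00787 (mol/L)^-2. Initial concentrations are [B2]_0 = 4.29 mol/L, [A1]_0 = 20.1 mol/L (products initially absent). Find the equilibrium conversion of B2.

X = 0.630

Let X = conversion of B2; extent ξ = 4.29·X mol/L.
Concentrations: [B2] = 4.29 − 4.29X; [A1] = 20.1 − 8.58X; [A2] = 4.29X.
K_c = [A2] / ([B2] [A1]^2).
This equals 0.00787 at X = 0.630 (the root in 0 < X < 1).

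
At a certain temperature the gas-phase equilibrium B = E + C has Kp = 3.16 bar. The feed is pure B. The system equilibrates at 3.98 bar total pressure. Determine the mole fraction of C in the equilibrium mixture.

Take 1 mol B as basis and let X be its fractional conversion, so ξ = X.
Moles: n_B = 1 − X; n_E = X; n_C = X.
Total moles n_T = 1 + X.
Mole fractions y_i = n_i/n_T; Kp = p_E p_C / (p_B) with p_i = y_i·P.
This yields a degree-2 equation in X; solving on (0,1), X = 0.665.
Then n_C = 0.665, n_T = 1.67, so y_C = 0.399.

y_C = 0.399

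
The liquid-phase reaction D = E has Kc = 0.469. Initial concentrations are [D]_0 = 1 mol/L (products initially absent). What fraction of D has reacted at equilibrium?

X = 0.319

Let X = conversion of D; extent ξ = 1·X mol/L.
Concentrations: [D] = 1 − 1X; [E] = 1X.
Kc = [E] / ([D]).
This equals 0.469 at X = 0.319 (the root in 0 < X < 1).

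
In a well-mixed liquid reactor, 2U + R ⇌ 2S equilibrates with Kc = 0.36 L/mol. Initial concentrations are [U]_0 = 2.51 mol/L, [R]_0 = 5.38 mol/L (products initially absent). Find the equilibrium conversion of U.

X = 0.565

Let X = conversion of U; extent ξ = 2.51X/2 mol/L.
Concentrations: [U] = 2.51 − 2.51X; [R] = 5.38 − 1.25X; [S] = 2.51X.
Kc = [S]^2 / ([U]^2 [R]).
Solving Kc = 0.36 for X ∈ (0,1): X = 0.565.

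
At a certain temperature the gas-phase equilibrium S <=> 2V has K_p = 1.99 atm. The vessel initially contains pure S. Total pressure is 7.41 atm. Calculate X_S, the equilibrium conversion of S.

X = 0.251

Basis: 1 mol S initially; let X = conversion of S. Extent ξ = X.
Mole table: n_S = 1 − X; n_V = 2X.
Total moles n_T = 1 + X.
With p_i = (n_i/n_T)P, K_p = p_V^2 / (p_S).
Setting this equal to 1.99 atm and taking the physical root (0 < X < 1) gives X = 0.251.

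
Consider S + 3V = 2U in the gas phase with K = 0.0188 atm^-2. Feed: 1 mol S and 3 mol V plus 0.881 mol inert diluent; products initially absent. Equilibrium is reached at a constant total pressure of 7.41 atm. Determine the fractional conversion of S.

X = 0.301

Let X = conversion of S (basis 1 mol S); extent of reaction ξ = X.
Mole table: n_S = 1 − X; n_V = 3 − 3X; n_U = 2X; n_I = 0.881 (inert).
n_T = Σnᵢ = 4.88 − 2X.
Mole fractions y_i = n_i/n_T; K = p_U^2 / (p_S p_V^3) with p_i = y_i·P.
Substituting and setting equal to 0.0188 atm^-2 gives a polynomial in X; the root in (0,1) is X = 0.301.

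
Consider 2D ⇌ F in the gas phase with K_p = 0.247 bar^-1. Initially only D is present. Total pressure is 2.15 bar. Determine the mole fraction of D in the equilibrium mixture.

y_D = 0.723

Take 1 mol D as basis and let X be its fractional conversion, so ξ = 0.5X.
Species balance: n_D = 1 − X; n_F = 0.5X.
Total moles n_T = 1 − 0.5X.
y_i = n_i/n_T, p_i = y_i·P. K_p = p_F / (p_D^2).
This yields a degree-2 equation in X; solving on (0,1), X = 0.434.
Then n_D = 0.566, n_T = 0.783, so y_D = 0.723.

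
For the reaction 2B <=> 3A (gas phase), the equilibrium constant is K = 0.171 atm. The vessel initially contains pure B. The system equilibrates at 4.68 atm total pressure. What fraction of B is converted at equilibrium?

Take 1 mol B as basis and let X be its fractional conversion, so ξ = 0.5X.
At extent ξ: n_B = 1 − X; n_A = 1.5X.
Total moles n_T = 1 + 0.5X.
Mole fractions y_i = n_i/n_T; K = p_A^3 / (p_B^2) with p_i = y_i·P.
This yields a degree-3 equation in X; solving on (0,1), X = 0.197.

X = 0.197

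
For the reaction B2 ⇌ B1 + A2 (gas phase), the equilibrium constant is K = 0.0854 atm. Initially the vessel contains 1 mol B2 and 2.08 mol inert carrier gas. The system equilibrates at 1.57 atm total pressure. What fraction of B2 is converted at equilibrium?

X = 0.349

Basis: 1 mol B2 initially; let X = conversion of B2. Extent ξ = X.
Mole table: n_B2 = 1 − X; n_B1 = X; n_A2 = X; n_I = 2.08 (inert).
n_T = Σnᵢ = 3.08 + X.
With p_i = (n_i/n_T)P, K = p_B1 p_A2 / (p_B2).
Substituting and setting equal to 0.0854 atm gives a polynomial in X; the root in (0,1) is X = 0.349.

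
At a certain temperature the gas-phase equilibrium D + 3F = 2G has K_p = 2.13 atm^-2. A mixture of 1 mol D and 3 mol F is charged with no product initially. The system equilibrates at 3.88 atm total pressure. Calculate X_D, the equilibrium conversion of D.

X = 0.654

Basis: 1 mol D initially; let X = conversion of D. Extent ξ = X.
At extent ξ: n_D = 1 − X; n_F = 3 − 3X; n_G = 2X.
Summing: n_T = 4 − 2X.
y_i = n_i/n_T, p_i = y_i·P. K_p = p_G^2 / (p_D p_F^3).
Equating to 2.13 atm^-2 and solving on 0 < X < 1: X = 0.654.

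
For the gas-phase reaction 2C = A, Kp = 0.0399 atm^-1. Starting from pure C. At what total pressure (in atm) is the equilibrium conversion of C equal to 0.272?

Let X = conversion of C (basis 1 mol C); extent of reaction ξ = 0.5X.
Species balance: n_C = 1 − X; n_A = 0.5X.
Summing: n_T = 1 − 0.5X.
Kp = p_A / (p_C^2) with p_i = (n_i/n_T)·P.
At X = 0.272: the mole-fraction product g(X) = Π y_i^ν_i = 0.2217. Since Kp = g(X)·P^{-1}, P = (g/Kp)^(1/1) = (0.2217/0.0399)^(1/1) = 5.56 atm.

P = 5.56 atm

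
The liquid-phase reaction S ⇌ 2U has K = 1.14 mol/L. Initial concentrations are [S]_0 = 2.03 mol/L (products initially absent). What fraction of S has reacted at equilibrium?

Let X = conversion of S; extent ξ = 2.03·X mol/L.
Concentrations: [S] = 2.03 − 2.03X; [U] = 4.06X.
K = [U]^2 / ([S]).
This equals 1.14 at X = 0.311 (the root in 0 < X < 1).

X = 0.311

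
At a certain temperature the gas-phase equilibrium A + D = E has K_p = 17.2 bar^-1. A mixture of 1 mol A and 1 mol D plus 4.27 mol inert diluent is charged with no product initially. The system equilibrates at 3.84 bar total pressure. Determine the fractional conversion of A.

X = 0.750

Take 1 mol A as basis and let X be its fractional conversion, so ξ = X.
At extent ξ: n_A = 1 − X; n_D = 1 − X; n_E = X; n_I = 4.27 (inert).
Summing: n_T = 6.27 − X.
With p_i = (n_i/n_T)P, K_p = p_E / (p_A p_D).
This yields a degree-2 equation in X; solving on (0,1), X = 0.750.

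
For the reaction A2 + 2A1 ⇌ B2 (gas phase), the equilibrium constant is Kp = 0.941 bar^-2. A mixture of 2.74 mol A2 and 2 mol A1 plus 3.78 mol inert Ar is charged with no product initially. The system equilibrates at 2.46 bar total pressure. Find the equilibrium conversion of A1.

Basis: 2 mol A1 initially; let X = conversion of A1. Extent ξ = X.
Mole table: n_A2 = 2.74 − X; n_A1 = 2 − 2X; n_B2 = X; n_I = 3.78 (inert).
Total moles n_T = 8.52 − 2X.
With p_i = (n_i/n_T)P, Kp = p_B2 / (p_A2 p_A1^2).
This yields a degree-3 equation in X; solving on (0,1), X = 0.362.

X = 0.362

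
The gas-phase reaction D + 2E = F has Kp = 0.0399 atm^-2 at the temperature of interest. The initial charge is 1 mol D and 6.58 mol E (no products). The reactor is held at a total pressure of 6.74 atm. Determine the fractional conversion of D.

X = 0.564

Let X = conversion of D (basis 1 mol D); extent of reaction ξ = X.
Species balance: n_D = 1 − X; n_E = 6.58 − 2X; n_F = X.
Summing: n_T = 7.58 − 2X.
With p_i = (n_i/n_T)P, Kp = p_F / (p_D p_E^2).
This yields a degree-3 equation in X; solving on (0,1), X = 0.564.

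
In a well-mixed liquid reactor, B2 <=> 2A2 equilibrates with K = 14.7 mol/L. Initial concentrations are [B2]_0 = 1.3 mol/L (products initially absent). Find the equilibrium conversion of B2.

Let X = conversion of B2; extent ξ = 1.3·X mol/L.
Concentrations: [B2] = 1.3 − 1.3X; [A2] = 2.6X.
K = [A2]^2 / ([B2]).
Equating to 14.7 mol/L: the physical root is X = 0.783.

X = 0.783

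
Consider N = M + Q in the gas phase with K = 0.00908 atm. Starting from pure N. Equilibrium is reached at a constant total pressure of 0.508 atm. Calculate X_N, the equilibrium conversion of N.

X = 0.133

Take 1 mol N as basis and let X be its fractional conversion, so ξ = X.
Species balance: n_N = 1 − X; n_M = X; n_Q = X.
Total moles n_T = 1 + X.
y_i = n_i/n_T, p_i = y_i·P. K = p_M p_Q / (p_N).
Substituting and setting equal to 0.00908 atm gives a polynomial in X; the root in (0,1) is X = 0.133.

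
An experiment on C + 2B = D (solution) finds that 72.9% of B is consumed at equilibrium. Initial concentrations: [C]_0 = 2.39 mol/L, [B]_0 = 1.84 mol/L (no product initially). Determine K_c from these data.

Let X = conversion of B.
Concentrations: [C] = 2.39 − 0.92X; [B] = 1.84 − 1.84X; [D] = 0.92X.
At X = 0.729: [C] = 1.72, [B] = 0.499, [D] = 0.671.
K_c = [D] / ([C] [B]^2) = 1.57 (mol/L)^-2.

K_c = 1.57 (mol/L)^-2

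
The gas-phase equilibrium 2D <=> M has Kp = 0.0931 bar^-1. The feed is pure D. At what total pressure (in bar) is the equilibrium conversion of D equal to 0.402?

Take 1 mol D as basis and let X be its fractional conversion, so ξ = 0.5X.
Mole table: n_D = 1 − X; n_M = 0.5X.
n_T = Σnᵢ = 1 − 0.5X.
Kp = p_M / (p_D^2) with p_i = (n_i/n_T)·P.
At X = 0.402: the mole-fraction product g(X) = Π y_i^ν_i = 0.4491. Since Kp = g(X)·P^{-1}, P = (g/Kp)^(1/1) = (0.4491/0.0931)^(1/1) = 4.82 bar.

P = 4.82 bar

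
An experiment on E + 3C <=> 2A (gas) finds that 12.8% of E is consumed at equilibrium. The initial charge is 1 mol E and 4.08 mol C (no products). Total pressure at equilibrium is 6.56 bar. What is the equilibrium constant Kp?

Kp = 0.000805 bar^-2

Take 1 mol E as basis and let X be its fractional conversion, so ξ = X.
At extent ξ: n_E = 1 − X; n_C = 4.08 − 3X; n_A = 2X.
n_T = Σnᵢ = 5.08 − 2X.
At X = 0.128: n_E = 0.872, n_C = 3.7, n_A = 0.256, n_T = 4.82.
p_i = (n_i/n_T)·P. Kp = p_A^2 / (p_E p_C^3) = 0.000805 bar^-2.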